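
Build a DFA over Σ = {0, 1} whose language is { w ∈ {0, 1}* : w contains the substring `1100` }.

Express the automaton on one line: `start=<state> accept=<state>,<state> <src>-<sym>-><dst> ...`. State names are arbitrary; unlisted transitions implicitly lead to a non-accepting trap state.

States q0..q3 record the length of the longest prefix of `1100` that matches the current input suffix. Reaching q4 means `1100` has been seen, and we stay there forever. Accept from q4.
5 states suffice.
        0   1  
>  q0   q0  q1 
   q1   q0  q2 
   q2   q3  q2 
   q3   q4  q1 
 * q4   q4  q4 
(> = start, * = accepting)

start=q0 accept=q4 q0-0->q0 q0-1->q1 q1-0->q0 q1-1->q2 q2-0->q3 q2-1->q2 q3-0->q4 q3-1->q1 q4-0->q4 q4-1->q4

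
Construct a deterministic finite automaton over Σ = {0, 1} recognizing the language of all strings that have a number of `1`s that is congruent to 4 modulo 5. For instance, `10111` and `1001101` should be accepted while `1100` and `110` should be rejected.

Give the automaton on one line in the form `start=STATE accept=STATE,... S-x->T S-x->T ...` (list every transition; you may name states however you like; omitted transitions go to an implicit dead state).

start=s0 accept=s4 s0-0->s0 s0-1->s1 s1-0->s1 s1-1->s2 s2-0->s2 s2-1->s3 s3-0->s3 s3-1->s4 s4-0->s4 s4-1->s0

The only thing that matters is how many `1`s have appeared, reduced mod 5. Use one state per residue: s0 for 0, …, s4 for 4. Reading `1` moves to the next residue; anything else stays put. s4 is accepting.
        0   1  
>  s0   s0  s1 
   s1   s1  s2 
   s2   s2  s3 
   s3   s3  s4 
 * s4   s4  s0 
(> = start, * = accepting)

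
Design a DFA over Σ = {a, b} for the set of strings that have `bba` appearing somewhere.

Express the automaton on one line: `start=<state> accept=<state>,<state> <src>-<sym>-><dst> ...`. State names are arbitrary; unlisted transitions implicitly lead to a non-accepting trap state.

start=q0 accept=q3 q0-a->q0 q0-b->q1 q1-a->q0 q1-b->q2 q2-a->q3 q2-b->q2 q3-a->q3 q3-b->q3

Track how much of `bba` has been matched so far: state q0 is no progress, q3 is the absorbing accept state reached once `bba` has occurred. Intermediate states record partial matches; on a mismatch, fall back to the longest reusable overlap.
        a   b  
>  q0   q0  q1 
   q1   q0  q2 
   q2   q3  q2 
 * q3   q3  q3 
(> = start, * = accepting)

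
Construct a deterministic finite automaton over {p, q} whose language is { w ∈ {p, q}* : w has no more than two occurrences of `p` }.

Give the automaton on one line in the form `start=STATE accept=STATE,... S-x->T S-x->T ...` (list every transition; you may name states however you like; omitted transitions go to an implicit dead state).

Count `p`s, saturating at 3: states A through C mean 0 through 2 `p`s seen; D means more than 2. Each `p` increments (capped at D); other symbols loop. Accept from {A, B, C}.
A 4-state machine:
       p  q 
>* A   B  A 
 * B   C  B 
 * C   D  C 
   D   D  D 
(> = start, * = accepting)

start=A accept=A,B,C A-p->B A-q->A B-p->C B-q->B C-p->D C-q->C D-p->D D-q->D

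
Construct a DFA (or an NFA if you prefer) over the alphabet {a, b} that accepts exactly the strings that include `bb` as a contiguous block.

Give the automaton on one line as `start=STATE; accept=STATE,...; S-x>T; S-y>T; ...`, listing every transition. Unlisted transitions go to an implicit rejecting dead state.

Track how much of `bb` has been matched so far: state q0 is no progress, q2 is the absorbing accept state reached once `bb` has occurred. Intermediate states record partial matches; on a mismatch, fall back to the longest reusable overlap.
3 states suffice.
        a   b  
>  q0   q0  q1 
   q1   q0  q2 
 * q2   q2  q2 
(> = start, * = accepting)

start=q0; accept=q2; q0-a>q0; q0-b>q1; q1-a>q0; q1-b>q2; q2-a>q2; q2-b>q2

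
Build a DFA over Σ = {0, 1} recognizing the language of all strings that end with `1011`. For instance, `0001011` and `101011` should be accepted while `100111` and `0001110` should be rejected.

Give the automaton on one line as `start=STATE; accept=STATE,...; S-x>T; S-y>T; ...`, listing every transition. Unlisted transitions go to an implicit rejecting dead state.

Let each state record the length of the longest suffix of the input read so far that is also a prefix of `1011`. q1 means the last symbol is `1`; q2 means the last 2 symbols are `10`; q3 means the last 3 symbols are `101`; q4 means the last 4 symbols are `1011`. Accept only at q4, where the string currently ends in `1011`.
A 5-state machine:
        0   1  
>  q0   q0  q1 
   q1   q2  q1 
   q2   q0  q3 
   q3   q2  q4 
 * q4   q2  q1 
(> = start, * = accepting)

start=q0; accept=q4; q0-0>q0; q0-1>q1; q1-0>q2; q1-1>q1; q2-0>q0; q2-1>q3; q3-0>q2; q3-1>q4; q4-0>q2; q4-1>q1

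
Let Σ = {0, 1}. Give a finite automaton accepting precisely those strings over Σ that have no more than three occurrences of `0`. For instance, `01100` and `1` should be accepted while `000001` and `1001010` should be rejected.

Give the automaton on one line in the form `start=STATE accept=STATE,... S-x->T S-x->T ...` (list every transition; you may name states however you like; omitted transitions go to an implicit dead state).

start=S0 accept=S0,S1,S2,S3 S0-0->S1 S0-1->S0 S1-0->S2 S1-1->S1 S2-0->S3 S2-1->S2 S3-0->S4 S3-1->S3 S4-0->S4 S4-1->S4

Count `0`s, saturating at 4: states S0 through S3 mean 0 through 3 `0`s seen; S4 means more than 3. Each `0` increments (capped at S4); other symbols loop. Accept from {S0, S1, S2, S3}.
With 5 states:
        0   1  
>* S0   S1  S0 
 * S1   S2  S1 
 * S2   S3  S2 
 * S3   S4  S3 
   S4   S4  S4 
(> = start, * = accepting)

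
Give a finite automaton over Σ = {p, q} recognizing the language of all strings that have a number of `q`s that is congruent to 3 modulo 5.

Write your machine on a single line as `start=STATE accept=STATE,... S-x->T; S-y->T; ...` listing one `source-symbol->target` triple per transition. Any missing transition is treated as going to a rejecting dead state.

The only thing that matters is how many `q`s have appeared, reduced mod 5. Use one state per residue: s0 for 0, …, s4 for 4. Reading `q` moves to the next residue; anything else stays put. s3 is accepting.
With 5 states:
        p   q  
>  s0   s0  s1 
   s1   s1  s2 
   s2   s2  s3 
 * s3   s3  s4 
   s4   s4  s0 
(> = start, * = accepting)

start=s0; accept=s3; s0-p->s0; s0-q->s1; s1-p->s1; s1-q->s2; s2-p->s2; s2-q->s3; s3-p->s3; s3-q->s4; s4-p->s4; s4-q->s0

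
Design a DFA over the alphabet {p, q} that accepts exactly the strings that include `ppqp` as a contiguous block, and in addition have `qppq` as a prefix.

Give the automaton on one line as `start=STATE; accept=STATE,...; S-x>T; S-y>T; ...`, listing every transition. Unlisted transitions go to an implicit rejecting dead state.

Handle the two conditions separately and then intersect. One (5 states) tracks whether and how much of `ppqp` has been seen; the other (6 states) tracks whether the input so far still matches the prefix `qppq`. Each combined state is a pair, one component from each; accept when both components accept.
A 14-state machine:
          p    q  
>  S0     S1   S2 
   S1     S3   S4 
   S2     S5   S4 
   S3     S3   S6 
   S4     S1   S4 
   S5     S7   S4 
   S6     S8   S4 
   S7     S3   S9 
   S8     S8   S8 
   S9    S10  S11 
 * S10   S10  S10 
   S11   S12  S11 
   S12   S13  S11 
   S13   S13   S9 
(> = start, * = accepting)

start=S0; accept=S10; S0-p>S1; S0-q>S2; S1-p>S3; S1-q>S4; S2-p>S5; S2-q>S4; S3-p>S3; S3-q>S6; S4-p>S1; S4-q>S4; S5-p>S7; S5-q>S4; S6-p>S8; S6-q>S4; S7-p>S3; S7-q>S9; S8-p>S8; S8-q>S8; S9-p>S10; S9-q>S11; S10-p>S10; S10-q>S10; S11-p>S12; S11-q>S11; S12-p>S13; S12-q>S11; S13-p>S13; S13-q>S9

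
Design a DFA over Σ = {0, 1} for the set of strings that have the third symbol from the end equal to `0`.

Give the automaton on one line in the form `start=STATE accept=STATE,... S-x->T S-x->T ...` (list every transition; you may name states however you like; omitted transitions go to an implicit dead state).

start=S0 accept=S7,S8,S9,S10 S0-0->S1 S0-1->S2 S1-0->S3 S1-1->S4 S2-0->S5 S2-1->S6 S3-0->S7 S3-1->S8 S4-0->S9 S4-1->S10 S5-0->S11 S5-1->S12 S6-0->S13 S6-1->S14 S7-0->S7 S7-1->S8 S8-0->S9 S8-1->S10 S9-0->S11 S9-1->S12 S10-0->S13 S10-1->S14 S11-0->S7 S11-1->S8 S12-0->S9 S12-1->S10 S13-0->S11 S13-1->S12 S14-0->S13 S14-1->S14

Because acceptance depends on a position counted from the end, the machine has to buffer the most recent 3 symbols. Make each state the string of the last up-to-3 symbols read; on input `x` shift the window left and append `x`. Accept when the buffered window has length 3 and begins with `0`.
A 15-state machine:
          0    1  
>  S0     S1   S2 
   S1     S3   S4 
   S2     S5   S6 
   S3     S7   S8 
   S4     S9  S10 
   S5    S11  S12 
   S6    S13  S14 
 * S7     S7   S8 
 * S8     S9  S10 
 * S9    S11  S12 
 * S10   S13  S14 
   S11    S7   S8 
   S12    S9  S10 
   S13   S11  S12 
   S14   S13  S14 
(> = start, * = accepting)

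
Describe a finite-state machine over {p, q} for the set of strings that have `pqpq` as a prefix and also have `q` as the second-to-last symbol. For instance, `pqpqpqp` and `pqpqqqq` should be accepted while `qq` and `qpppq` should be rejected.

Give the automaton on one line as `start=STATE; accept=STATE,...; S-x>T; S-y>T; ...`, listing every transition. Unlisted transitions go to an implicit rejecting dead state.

Handle the two conditions separately and then intersect. One (6 states) tracks whether the input so far still matches the prefix `pqpq`; the other (7 states) tracks the last 2 symbols read. Each combined state is a pair, one component from each; accept when both components accept. Minimizing collapses redundant product states.
        p   q  
>  S0   S1  S2 
   S1   S2  S3 
   S2   S2  S2 
   S3   S4  S2 
   S4   S2  S5 
   S5   S6  S7 
 * S6   S8  S5 
 * S7   S6  S7 
   S8   S8  S5 
(> = start, * = accepting)

start=S0; accept=S6,S7; S0-p>S1; S0-q>S2; S1-p>S2; S1-q>S3; S2-p>S2; S2-q>S2; S3-p>S4; S3-q>S2; S4-p>S2; S4-q>S5; S5-p>S6; S5-q>S7; S6-p>S8; S6-q>S5; S7-p>S6; S7-q>S7; S8-p>S8; S8-q>S5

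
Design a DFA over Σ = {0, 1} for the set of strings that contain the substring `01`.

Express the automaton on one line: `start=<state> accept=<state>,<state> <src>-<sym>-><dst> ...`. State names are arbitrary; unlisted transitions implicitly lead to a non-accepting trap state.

States s0..s1 record the length of the longest prefix of `01` that matches the current input suffix. Reaching s2 means `01` has been seen, and we stay there forever. Accept from s2.
        0   1  
>  s0   s1  s0 
   s1   s1  s2 
 * s2   s2  s2 
(> = start, * = accepting)

start=s0 accept=s2 s0-0->s1 s0-1->s0 s1-0->s1 s1-1->s2 s2-0->s2 s2-1->s2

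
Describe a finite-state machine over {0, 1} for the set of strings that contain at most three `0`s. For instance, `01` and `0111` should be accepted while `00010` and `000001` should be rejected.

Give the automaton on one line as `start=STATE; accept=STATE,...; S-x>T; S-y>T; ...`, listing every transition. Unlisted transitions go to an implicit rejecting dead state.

Only the number of `0`s matters, and only up to 4. Make a chain q0 → q1 → q2 → q3 → q4 advanced by each `0` (with q4 absorbing); every other symbol self-loops. The accepting set is {q0, q1, q2, q3}.
        0   1  
>* q0   q1  q0 
 * q1   q2  q1 
 * q2   q3  q2 
 * q3   q4  q3 
   q4   q4  q4 
(> = start, * = accepting)

start=q0; accept=q0,q1,q2,q3; q0-0>q1; q0-1>q0; q1-0>q2; q1-1>q1; q2-0>q3; q2-1>q2; q3-0>q4; q3-1>q3; q4-0>q4; q4-1>q4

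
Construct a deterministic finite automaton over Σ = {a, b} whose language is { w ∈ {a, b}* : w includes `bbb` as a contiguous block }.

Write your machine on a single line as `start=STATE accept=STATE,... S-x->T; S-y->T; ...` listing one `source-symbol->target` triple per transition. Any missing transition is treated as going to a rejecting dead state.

Track how much of `bbb` has been matched so far: state q0 is no progress, q3 is the absorbing accept state reached once `bbb` has occurred. Intermediate states record partial matches; on a mismatch, fall back to the longest reusable overlap.
With 4 states:
        a   b  
>  q0   q0  q1 
   q1   q0  q2 
   q2   q0  q3 
 * q3   q3  q3 
(> = start, * = accepting)

start=q0; accept=q3; q0-a->q0; q0-b->q1; q1-a->q0; q1-b->q2; q2-a->q0; q2-b->q3; q3-a->q3; q3-b->q3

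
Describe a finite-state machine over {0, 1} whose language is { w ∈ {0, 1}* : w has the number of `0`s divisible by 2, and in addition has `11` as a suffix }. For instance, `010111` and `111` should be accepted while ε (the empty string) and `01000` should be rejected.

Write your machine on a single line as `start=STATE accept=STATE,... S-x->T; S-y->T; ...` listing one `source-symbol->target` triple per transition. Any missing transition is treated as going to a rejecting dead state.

Run two small machines in parallel and take their product. The first has 2 states tracking the count of `0`s modulo 2; the second has 3 states tracking how much of the suffix `11` has currently been matched. A product state is a pair (one from each), accepting exactly when both do. Minimizing collapses redundant product states.
        0   1  
>  q0   q1  q2 
   q1   q0  q1 
   q2   q1  q3 
 * q3   q1  q3 
(> = start, * = accepting)

start=q0; accept=q3; q0-0->q1; q0-1->q2; q1-0->q0; q1-1->q1; q2-0->q1; q2-1->q3; q3-0->q1; q3-1->q3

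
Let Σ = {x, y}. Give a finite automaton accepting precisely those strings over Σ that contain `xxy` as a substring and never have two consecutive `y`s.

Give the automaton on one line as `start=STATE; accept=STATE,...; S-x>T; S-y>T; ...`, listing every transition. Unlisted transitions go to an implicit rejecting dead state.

start=q0; accept=q5,q6; q0-x>q1; q0-y>q2; q1-x>q3; q1-y>q2; q2-x>q1; q2-y>q4; q3-x>q3; q3-y>q5; q4-x>q4; q4-y>q4; q5-x>q6; q5-y>q4; q6-x>q6; q6-y>q5

Run two small machines in parallel and take their product. One (4 states) tracks whether and how much of `xxy` has been seen; the other (3 states) tracks partial matches of the forbidden pattern `yy`. Each combined state is a pair, one component from each; accept when both components accept. Equivalent product states are then merged.
        x   y  
>  q0   q1  q2 
   q1   q3  q2 
   q2   q1  q4 
   q3   q3  q5 
   q4   q4  q4 
 * q5   q6  q4 
 * q6   q6  q5 
(> = start, * = accepting)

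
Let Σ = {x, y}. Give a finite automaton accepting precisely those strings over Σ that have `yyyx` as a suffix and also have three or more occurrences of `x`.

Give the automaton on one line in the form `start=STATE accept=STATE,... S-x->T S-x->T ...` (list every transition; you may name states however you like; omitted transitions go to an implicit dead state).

Handle the two conditions separately and then intersect. The first has 5 states tracking how much of the suffix `yyyx` has currently been matched; the second has 5 states tracking the count of `x`s, saturating at 4. A product state is a pair (one from each), accepting exactly when both do. Minimizing collapses redundant product states.
With 7 states:
        x   y  
>  q0   q1  q0 
   q1   q2  q1 
   q2   q2  q3 
   q3   q2  q4 
   q4   q2  q5 
   q5   q6  q5 
 * q6   q2  q3 
(> = start, * = accepting)

start=q0 accept=q6 q0-x->q1 q0-y->q0 q1-x->q2 q1-y->q1 q2-x->q2 q2-y->q3 q3-x->q2 q3-y->q4 q4-x->q2 q4-y->q5 q5-x->q6 q5-y->q5 q6-x->q2 q6-y->q3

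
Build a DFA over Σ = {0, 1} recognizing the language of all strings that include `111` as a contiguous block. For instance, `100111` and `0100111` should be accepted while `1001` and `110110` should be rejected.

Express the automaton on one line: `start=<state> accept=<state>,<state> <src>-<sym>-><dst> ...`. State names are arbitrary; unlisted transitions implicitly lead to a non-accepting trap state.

States q0..q2 record the length of the longest prefix of `111` that matches the current input suffix. Reaching q3 means `111` has been seen, and we stay there forever. Accept from q3.
With 4 states:
        0   1  
>  q0   q0  q1 
   q1   q0  q2 
   q2   q0  q3 
 * q3   q3  q3 
(> = start, * = accepting)

start=q0 accept=q3 q0-0->q0 q0-1->q1 q1-0->q0 q1-1->q2 q2-0->q0 q2-1->q3 q3-0->q3 q3-1->q3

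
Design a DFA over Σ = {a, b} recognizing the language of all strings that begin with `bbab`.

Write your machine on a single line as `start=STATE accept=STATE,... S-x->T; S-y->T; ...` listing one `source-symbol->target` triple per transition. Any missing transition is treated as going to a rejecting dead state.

Check the first 4 symbols one by one: S0 through S3 record how many have matched `bbab` so far; any wrong symbol goes to the dead state S5. After all 4 match we enter the accepting sink S4.
With 6 states:
        a   b  
>  S0   S5  S1 
   S1   S5  S2 
   S2   S3  S5 
   S3   S5  S4 
 * S4   S4  S4 
   S5   S5  S5 
(> = start, * = accepting)

start=S0; accept=S4; S0-a->S5; S0-b->S1; S1-a->S5; S1-b->S2; S2-a->S3; S2-b->S5; S3-a->S5; S3-b->S4; S4-a->S4; S4-b->S4; S5-a->S5; S5-b->S5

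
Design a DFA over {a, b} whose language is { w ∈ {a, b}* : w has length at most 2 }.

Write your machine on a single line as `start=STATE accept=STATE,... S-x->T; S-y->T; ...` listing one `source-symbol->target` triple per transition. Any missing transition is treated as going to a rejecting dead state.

Count input length up to 3: every symbol moves from S0 toward S3, which means 'more than 2' and absorbs. Accept from {S0, S1, S2}.
4 states suffice.
        a   b  
>* S0   S1  S1 
 * S1   S2  S2 
 * S2   S3  S3 
   S3   S3  S3 
(> = start, * = accepting)

start=S0; accept=S0,S1,S2; S0-a->S1; S0-b->S1; S1-a->S2; S1-b->S2; S2-a->S3; S2-b->S3; S3-a->S3; S3-b->S3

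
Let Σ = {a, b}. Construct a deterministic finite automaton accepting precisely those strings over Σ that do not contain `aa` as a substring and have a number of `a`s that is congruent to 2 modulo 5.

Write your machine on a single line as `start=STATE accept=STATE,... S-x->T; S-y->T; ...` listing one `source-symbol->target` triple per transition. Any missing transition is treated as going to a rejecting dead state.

start=q0; accept=q5,q7; q0-a->q1; q0-b->q0; q1-a->q2; q1-b->q3; q2-a->q4; q2-b->q2; q3-a->q5; q3-b->q3; q4-a->q6; q4-b->q4; q5-a->q4; q5-b->q7; q6-a->q8; q6-b->q6; q7-a->q9; q7-b->q7; q8-a->q10; q8-b->q8; q9-a->q6; q9-b->q11; q10-a->q2; q10-b->q10; q11-a->q12; q11-b->q11; q12-a->q8; q12-b->q13; q13-a->q14; q13-b->q13; q14-a->q10; q14-b->q0

Build one automaton per condition and run them in lockstep. One (3 states) tracks partial matches of the forbidden pattern `aa`; the other (5 states) tracks the count of `a`s modulo 5. Each combined state is a pair, one component from each; accept when both components accept.
15 states suffice.
          a    b  
>  q0     q1   q0 
   q1     q2   q3 
   q2     q4   q2 
   q3     q5   q3 
   q4     q6   q4 
 * q5     q4   q7 
   q6     q8   q6 
 * q7     q9   q7 
   q8    q10   q8 
   q9     q6  q11 
   q10    q2  q10 
   q11   q12  q11 
   q12    q8  q13 
   q13   q14  q13 
   q14   q10   q0 
(> = start, * = accepting)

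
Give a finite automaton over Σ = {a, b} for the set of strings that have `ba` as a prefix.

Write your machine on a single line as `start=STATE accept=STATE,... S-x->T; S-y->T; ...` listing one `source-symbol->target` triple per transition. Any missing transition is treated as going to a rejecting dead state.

start=S0; accept=S2; S0-a->S3; S0-b->S1; S1-a->S2; S1-b->S3; S2-a->S2; S2-b->S2; S3-a->S3; S3-b->S3

Check the first 2 symbols one by one: S0 through S1 record how many have matched `ba` so far; any wrong symbol goes to the dead state S3. After all 2 match we enter the accepting sink S2.
A 4-state machine:
        a   b  
>  S0   S3  S1 
   S1   S2  S3 
 * S2   S2  S2 
   S3   S3  S3 
(> = start, * = accepting)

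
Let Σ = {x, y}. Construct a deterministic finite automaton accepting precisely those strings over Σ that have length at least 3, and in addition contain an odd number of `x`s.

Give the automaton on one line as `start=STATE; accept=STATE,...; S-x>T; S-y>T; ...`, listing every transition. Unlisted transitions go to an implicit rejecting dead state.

start=q0; accept=q5; q0-x>q1; q0-y>q2; q1-x>q3; q1-y>q4; q2-x>q4; q2-y>q3; q3-x>q5; q3-y>q3; q4-x>q3; q4-y>q5; q5-x>q3; q5-y>q5

Handle the two conditions separately and then intersect. One (5 states) tracks the input length, saturating at 4; the other (2 states) tracks the count of `x`s modulo 2. Each combined state is a pair, one component from each; accept when both components accept. Minimizing collapses redundant product states.
With 6 states:
        x   y  
>  q0   q1  q2 
   q1   q3  q4 
   q2   q4  q3 
   q3   q5  q3 
   q4   q3  q5 
 * q5   q3  q5 
(> = start, * = accepting)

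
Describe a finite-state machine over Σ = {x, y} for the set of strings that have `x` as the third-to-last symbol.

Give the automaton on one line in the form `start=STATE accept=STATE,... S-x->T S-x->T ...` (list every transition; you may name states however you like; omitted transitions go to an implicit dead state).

A DFA must remember the last 3 symbols (since which symbol is third-to-last isn't known until the input ends). Use one state per possible window of the last ≤3 symbols; accept from those whose window starts with `x`.
A 15-state machine:
       x  y 
>  A   B  C 
   B   D  E 
   C   F  G 
   D   H  I 
   E   J  K 
   F   L  M 
   G   N  O 
 * H   H  I 
 * I   J  K 
 * J   L  M 
 * K   N  O 
   L   H  I 
   M   J  K 
   N   L  M 
   O   N  O 
(> = start, * = accepting)

start=A accept=H,I,J,K A-x->B A-y->C B-x->D B-y->E C-x->F C-y->G D-x->H D-y->I E-x->J E-y->K F-x->L F-y->M G-x->N G-y->O H-x->H H-y->I I-x->J I-y->K J-x->L J-y->M K-x->N K-y->O L-x->H L-y->I M-x->J M-y->K N-x->L N-y->M O-x->N O-y->O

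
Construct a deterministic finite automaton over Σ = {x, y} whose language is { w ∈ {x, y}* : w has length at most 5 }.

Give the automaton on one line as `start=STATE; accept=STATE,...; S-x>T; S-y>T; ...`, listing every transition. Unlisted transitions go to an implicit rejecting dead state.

start=q0; accept=q0,q1,q2,q3,q4,q5; q0-x>q1; q0-y>q1; q1-x>q2; q1-y>q2; q2-x>q3; q2-y>q3; q3-x>q4; q3-y>q4; q4-x>q5; q4-y>q5; q5-x>q6; q5-y>q6; q6-x>q6; q6-y>q6

We only need to distinguish lengths 0, 1, …, 5, and '>5'. Chain q0 → q1 → q2 → q3 → q4 → q5 → q6 on every symbol, with q6 looping. Accepting states: {q0, q1, q2, q3, q4, q5}.
7 states suffice.
        x   y  
>* q0   q1  q1 
 * q1   q2  q2 
 * q2   q3  q3 
 * q3   q4  q4 
 * q4   q5  q5 
 * q5   q6  q6 
   q6   q6  q6 
(> = start, * = accepting)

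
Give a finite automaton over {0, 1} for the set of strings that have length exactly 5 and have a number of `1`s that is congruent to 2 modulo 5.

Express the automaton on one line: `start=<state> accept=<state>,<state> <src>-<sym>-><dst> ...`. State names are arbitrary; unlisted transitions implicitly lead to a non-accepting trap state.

Handle the two conditions separately and then intersect. One (7 states) tracks the input length, saturating at 6; the other (5 states) tracks the count of `1`s modulo 5. Each combined state is a pair, one component from each; accept when both components accept. Equivalent product states are then merged.
A 13-state machine:
       0  1 
>  A   B  C 
   B   D  E 
   C   E  F 
   D   G  H 
   E   H  I 
   F   I  J 
   G   J  K 
   H   K  L 
   I   L  J 
   J   J  J 
   K   J  M 
   L   M  J 
 * M   J  J 
(> = start, * = accepting)

start=A accept=M A-0->B A-1->C B-0->D B-1->E C-0->E C-1->F D-0->G D-1->H E-0->H E-1->I F-0->I F-1->J G-0->J G-1->K H-0->K H-1->L I-0->L I-1->J J-0->J J-1->J K-0->J K-1->M L-0->M L-1->J M-0->J M-1->J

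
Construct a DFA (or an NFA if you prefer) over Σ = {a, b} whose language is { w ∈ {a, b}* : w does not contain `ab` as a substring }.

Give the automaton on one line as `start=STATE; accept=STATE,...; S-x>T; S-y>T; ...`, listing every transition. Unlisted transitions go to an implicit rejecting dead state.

This is the complement of 'contains `ab`'. Use the same substring-matching states — S0 through S2 holding how much of `ab` has just been matched — but flip the accepting set: everything except the trap S2 accepts.
With 3 states:
        a   b  
>* S0   S1  S0 
 * S1   S1  S2 
   S2   S2  S2 
(> = start, * = accepting)

start=S0; accept=S0,S1; S0-a>S1; S0-b>S0; S1-a>S1; S1-b>S2; S2-a>S2; S2-b>S2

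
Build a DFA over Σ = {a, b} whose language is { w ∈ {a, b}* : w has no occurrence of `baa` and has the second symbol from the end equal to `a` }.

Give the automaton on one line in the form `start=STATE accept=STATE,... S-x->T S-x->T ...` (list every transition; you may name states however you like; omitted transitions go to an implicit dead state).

Run two small machines in parallel and take their product. The first has 4 states tracking partial matches of the forbidden pattern `baa`; the second has 7 states tracking the last 2 symbols read. A product state is a pair (one from each), accepting exactly when both do.
11 states suffice.
          a    b  
>  q0     q1   q2 
   q1     q3   q4 
   q2     q5   q6 
 * q3     q3   q4 
 * q4     q5   q6 
   q5     q7   q4 
   q6     q5   q6 
   q7     q7   q8 
   q8     q9  q10 
   q9     q7   q8 
   q10    q9  q10 
(> = start, * = accepting)

start=q0 accept=q3,q4 q0-a->q1 q0-b->q2 q1-a->q3 q1-b->q4 q2-a->q5 q2-b->q6 q3-a->q3 q3-b->q4 q4-a->q5 q4-b->q6 q5-a->q7 q5-b->q4 q6-a->q5 q6-b->q6 q7-a->q7 q7-b->q8 q8-a->q9 q8-b->q10 q9-a->q7 q9-b->q8 q10-a->q9 q10-b->q10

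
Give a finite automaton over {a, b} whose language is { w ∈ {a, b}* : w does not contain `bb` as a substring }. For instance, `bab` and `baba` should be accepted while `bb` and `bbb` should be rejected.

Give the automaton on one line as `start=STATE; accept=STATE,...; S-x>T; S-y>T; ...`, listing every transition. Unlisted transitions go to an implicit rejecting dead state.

start=q0; accept=q0,q1; q0-a>q0; q0-b>q1; q1-a>q0; q1-b>q2; q2-a>q2; q2-b>q2

This is the complement of 'contains `bb`'. Use the same substring-matching states — q0 through q2 holding how much of `bb` has just been matched — but flip the accepting set: everything except the trap q2 accepts.
With 3 states:
        a   b  
>* q0   q0  q1 
 * q1   q0  q2 
   q2   q2  q2 
(> = start, * = accepting)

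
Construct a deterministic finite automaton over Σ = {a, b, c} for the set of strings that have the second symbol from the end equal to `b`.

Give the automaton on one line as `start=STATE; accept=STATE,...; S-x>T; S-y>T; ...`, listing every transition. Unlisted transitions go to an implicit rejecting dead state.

start=S0; accept=S7,S8,S9; S0-a>S1; S0-b>S2; S0-c>S3; S1-a>S4; S1-b>S5; S1-c>S6; S2-a>S7; S2-b>S8; S2-c>S9; S3-a>S10; S3-b>S11; S3-c>S12; S4-a>S4; S4-b>S5; S4-c>S6; S5-a>S7; S5-b>S8; S5-c>S9; S6-a>S10; S6-b>S11; S6-c>S12; S7-a>S4; S7-b>S5; S7-c>S6; S8-a>S7; S8-b>S8; S8-c>S9; S9-a>S10; S9-b>S11; S9-c>S12; S10-a>S4; S10-b>S5; S10-c>S6; S11-a>S7; S11-b>S8; S11-c>S9; S12-a>S10; S12-b>S11; S12-c>S12

Because acceptance depends on a position counted from the end, the machine has to buffer the most recent 2 symbols. Make each state the string of the last up-to-2 symbols read; on input `x` shift the window left and append `x`. Accept when the buffered window has length 2 and begins with `b`.
          a    b    c  
>  S0     S1   S2   S3 
   S1     S4   S5   S6 
   S2     S7   S8   S9 
   S3    S10  S11  S12 
   S4     S4   S5   S6 
   S5     S7   S8   S9 
   S6    S10  S11  S12 
 * S7     S4   S5   S6 
 * S8     S7   S8   S9 
 * S9    S10  S11  S12 
   S10    S4   S5   S6 
   S11    S7   S8   S9 
   S12   S10  S11  S12 
(> = start, * = accepting)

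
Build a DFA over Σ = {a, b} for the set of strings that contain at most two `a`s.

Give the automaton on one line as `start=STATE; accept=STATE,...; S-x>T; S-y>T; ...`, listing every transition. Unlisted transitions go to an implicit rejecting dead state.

start=q0; accept=q0,q1,q2; q0-a>q1; q0-b>q0; q1-a>q2; q1-b>q1; q2-a>q3; q2-b>q2; q3-a>q3; q3-b>q3

Only the number of `a`s matters, and only up to 3. Make a chain q0 → q1 → q2 → q3 advanced by each `a` (with q3 absorbing); every other symbol self-loops. The accepting set is {q0, q1, q2}.
4 states suffice.
        a   b  
>* q0   q1  q0 
 * q1   q2  q1 
 * q2   q3  q2 
   q3   q3  q3 
(> = start, * = accepting)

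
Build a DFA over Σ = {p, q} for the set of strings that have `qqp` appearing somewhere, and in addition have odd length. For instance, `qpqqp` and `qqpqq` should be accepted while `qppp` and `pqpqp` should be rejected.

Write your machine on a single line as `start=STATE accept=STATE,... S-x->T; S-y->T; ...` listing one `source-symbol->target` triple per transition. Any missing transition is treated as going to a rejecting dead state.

Build one automaton per condition and run them in lockstep. One (4 states) tracks whether and how much of `qqp` has been seen; the other (2 states) tracks the input length modulo 2. Each combined state is a pair, one component from each; accept when both components accept.
8 states suffice.
        p   q  
>  S0   S1  S2 
   S1   S0  S3 
   S2   S0  S4 
   S3   S1  S5 
   S4   S6  S5 
   S5   S7  S4 
 * S6   S7  S7 
   S7   S6  S6 
(> = start, * = accepting)

start=S0; accept=S6; S0-p->S1; S0-q->S2; S1-p->S0; S1-q->S3; S2-p->S0; S2-q->S4; S3-p->S1; S3-q->S5; S4-p->S6; S4-q->S5; S5-p->S7; S5-q->S4; S6-p->S7; S6-q->S7; S7-p->S6; S7-q->S6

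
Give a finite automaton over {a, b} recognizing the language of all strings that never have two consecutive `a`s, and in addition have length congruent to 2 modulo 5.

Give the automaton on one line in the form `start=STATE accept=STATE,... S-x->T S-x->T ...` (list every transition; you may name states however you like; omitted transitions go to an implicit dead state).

Handle the two conditions separately and then intersect. The first has 3 states tracking partial matches of the forbidden pattern `aa`; the second has 5 states tracking the input length modulo 5. A product state is a pair (one from each), accepting exactly when both do.
With 15 states:
          a    b  
>  q0     q1   q2 
   q1     q3   q4 
   q2     q5   q4 
   q3     q6   q6 
 * q4     q7   q8 
 * q5     q6   q8 
   q6     q9   q9 
   q7     q9  q10 
   q8    q11  q10 
   q9    q12  q12 
   q10   q13   q0 
   q11   q12   q0 
   q12   q14  q14 
   q13   q14   q2 
   q14    q3   q3 
(> = start, * = accepting)

start=q0 accept=q4,q5 q0-a->q1 q0-b->q2 q1-a->q3 q1-b->q4 q2-a->q5 q2-b->q4 q3-a->q6 q3-b->q6 q4-a->q7 q4-b->q8 q5-a->q6 q5-b->q8 q6-a->q9 q6-b->q9 q7-a->q9 q7-b->q10 q8-a->q11 q8-b->q10 q9-a->q12 q9-b->q12 q10-a->q13 q10-b->q0 q11-a->q12 q11-b->q0 q12-a->q14 q12-b->q14 q13-a->q14 q13-b->q2 q14-a->q3 q14-b->q3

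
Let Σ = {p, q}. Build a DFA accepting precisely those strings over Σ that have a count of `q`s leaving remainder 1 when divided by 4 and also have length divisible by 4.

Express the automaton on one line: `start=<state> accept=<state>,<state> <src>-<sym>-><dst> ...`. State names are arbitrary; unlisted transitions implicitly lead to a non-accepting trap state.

Handle the two conditions separately and then intersect. One (4 states) tracks the count of `q`s modulo 4; the other (4 states) tracks the input length modulo 4. Each combined state is a pair, one component from each; accept when both components accept.
With 16 states:
          p    q  
>  s0     s1   s2 
   s1     s3   s4 
   s2     s4   s5 
   s3     s6   s7 
   s4     s7   s8 
   s5     s8   s9 
   s6     s0  s10 
   s7    s10  s11 
   s8    s11  s12 
   s9    s12   s0 
 * s10    s2  s13 
   s11   s13  s14 
   s12   s14   s1 
   s13    s5  s15 
   s14   s15   s3 
   s15    s9   s6 
(> = start, * = accepting)

start=s0 accept=s10 s0-p->s1 s0-q->s2 s1-p->s3 s1-q->s4 s2-p->s4 s2-q->s5 s3-p->s6 s3-q->s7 s4-p->s7 s4-q->s8 s5-p->s8 s5-q->s9 s6-p->s0 s6-q->s10 s7-p->s10 s7-q->s11 s8-p->s11 s8-q->s12 s9-p->s12 s9-q->s0 s10-p->s2 s10-q->s13 s11-p->s13 s11-q->s14 s12-p->s14 s12-q->s1 s13-p->s5 s13-q->s15 s14-p->s15 s14-q->s3 s15-p->s9 s15-q->s6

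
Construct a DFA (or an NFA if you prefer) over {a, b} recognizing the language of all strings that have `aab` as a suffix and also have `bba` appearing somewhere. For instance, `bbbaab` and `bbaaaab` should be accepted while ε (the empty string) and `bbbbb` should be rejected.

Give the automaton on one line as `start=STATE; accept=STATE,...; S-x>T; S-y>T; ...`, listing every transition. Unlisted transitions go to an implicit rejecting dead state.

start=q0; accept=q5; q0-a>q0; q0-b>q1; q1-a>q0; q1-b>q2; q2-a>q3; q2-b>q2; q3-a>q4; q3-b>q2; q4-a>q4; q4-b>q5; q5-a>q3; q5-b>q2

Handle the two conditions separately and then intersect. The first has 4 states tracking how much of the suffix `aab` has currently been matched; the second has 4 states tracking whether and how much of `bba` has been seen. A product state is a pair (one from each), accepting exactly when both do. Equivalent product states are then merged.
6 states suffice.
        a   b  
>  q0   q0  q1 
   q1   q0  q2 
   q2   q3  q2 
   q3   q4  q2 
   q4   q4  q5 
 * q5   q3  q2 
(> = start, * = accepting)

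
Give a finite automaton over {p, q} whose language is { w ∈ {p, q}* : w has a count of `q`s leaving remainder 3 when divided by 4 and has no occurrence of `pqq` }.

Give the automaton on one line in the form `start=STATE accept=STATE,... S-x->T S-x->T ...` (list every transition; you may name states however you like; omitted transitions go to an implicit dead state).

start=S0 accept=S9,S10,S11 S0-p->S1 S0-q->S2 S1-p->S1 S1-q->S3 S2-p->S4 S2-q->S5 S3-p->S4 S3-q->S6 S4-p->S4 S4-q->S7 S5-p->S8 S5-q->S9 S6-p->S6 S6-q->S6 S7-p->S8 S7-q->S6 S8-p->S8 S8-q->S10 S9-p->S11 S9-q->S0 S10-p->S11 S10-q->S6 S11-p->S11 S11-q->S12 S12-p->S1 S12-q->S6

Handle the two conditions separately and then intersect. The first has 4 states tracking the count of `q`s modulo 4; the second has 4 states tracking partial matches of the forbidden pattern `pqq`. A product state is a pair (one from each), accepting exactly when both do. Minimizing collapses redundant product states.
A 13-state machine:
          p    q  
>  S0     S1   S2 
   S1     S1   S3 
   S2     S4   S5 
   S3     S4   S6 
   S4     S4   S7 
   S5     S8   S9 
   S6     S6   S6 
   S7     S8   S6 
   S8     S8  S10 
 * S9    S11   S0 
 * S10   S11   S6 
 * S11   S11  S12 
   S12    S1   S6 
(> = start, * = accepting)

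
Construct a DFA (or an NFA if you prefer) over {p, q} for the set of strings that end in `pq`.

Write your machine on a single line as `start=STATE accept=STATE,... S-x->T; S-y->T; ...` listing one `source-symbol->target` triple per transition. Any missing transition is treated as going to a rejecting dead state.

start=S0; accept=S2; S0-p->S1; S0-q->S0; S1-p->S1; S1-q->S2; S2-p->S1; S2-q->S0

Let each state record the length of the longest suffix of the input read so far that is also a prefix of `pq`. S1 means the last symbol is `p`; S2 means the last 2 symbols are `pq`. Accept only at S2, where the string currently ends in `pq`.
3 states suffice.
        p   q  
>  S0   S1  S0 
   S1   S1  S2 
 * S2   S1  S0 
(> = start, * = accepting)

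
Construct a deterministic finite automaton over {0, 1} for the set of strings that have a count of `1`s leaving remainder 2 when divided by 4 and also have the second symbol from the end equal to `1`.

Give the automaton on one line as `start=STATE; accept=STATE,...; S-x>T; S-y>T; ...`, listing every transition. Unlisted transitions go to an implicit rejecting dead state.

start=q0; accept=q3,q5; q0-0>q0; q0-1>q1; q1-0>q2; q1-1>q3; q2-0>q2; q2-1>q4; q3-0>q5; q3-1>q6; q4-0>q5; q4-1>q6; q5-0>q7; q5-1>q6; q6-0>q6; q6-1>q0; q7-0>q7; q7-1>q6

Handle the two conditions separately and then intersect. The first has 4 states tracking the count of `1`s modulo 4; the second has 7 states tracking the last 2 symbols read. A product state is a pair (one from each), accepting exactly when both do. Equivalent product states are then merged.
8 states suffice.
        0   1  
>  q0   q0  q1 
   q1   q2  q3 
   q2   q2  q4 
 * q3   q5  q6 
   q4   q5  q6 
 * q5   q7  q6 
   q6   q6  q0 
   q7   q7  q6 
(> = start, * = accepting)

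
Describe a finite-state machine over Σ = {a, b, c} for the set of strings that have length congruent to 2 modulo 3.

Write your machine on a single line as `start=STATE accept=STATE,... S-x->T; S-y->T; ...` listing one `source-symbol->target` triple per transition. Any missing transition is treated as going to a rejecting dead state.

Only the length mod 3 matters, so use a 3-cycle: from any state, every input symbol moves to the next state, wrapping S2 back to S0. Mark S2 accepting.
A 3-state machine:
        a   b   c  
>  S0   S1  S1  S1 
   S1   S2  S2  S2 
 * S2   S0  S0  S0 
(> = start, * = accepting)

start=S0; accept=S2; S0-a->S1; S0-b->S1; S0-c->S1; S1-a->S2; S1-b->S2; S1-c->S2; S2-a->S0; S2-b->S0; S2-c->S0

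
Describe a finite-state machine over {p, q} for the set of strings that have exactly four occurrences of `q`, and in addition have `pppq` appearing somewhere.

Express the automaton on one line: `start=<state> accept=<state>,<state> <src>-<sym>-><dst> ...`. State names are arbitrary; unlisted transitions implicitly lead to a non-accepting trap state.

start=A accept=R A-p->B A-q->C B-p->D B-q->C C-p->E C-q->F D-p->G D-q->C E-p->H E-q->F F-p->I F-q->J G-p->G G-q->K H-p->K H-q->F I-p->L I-q->J J-p->M J-q->N K-p->K K-q->O L-p->O L-q->J M-p->P M-q->N N-p->N N-q->N O-p->O O-q->Q P-p->Q P-q->N Q-p->Q Q-q->R R-p->R R-q->N

Run two small machines in parallel and take their product. One (6 states) tracks the count of `q`s, saturating at 5; the other (5 states) tracks whether and how much of `pppq` has been seen. Each combined state is a pair, one component from each; accept when both components accept. Equivalent product states are then merged.
18 states suffice.
       p  q 
>  A   B  C 
   B   D  C 
   C   E  F 
   D   G  C 
   E   H  F 
   F   I  J 
   G   G  K 
   H   K  F 
   I   L  J 
   J   M  N 
   K   K  O 
   L   O  J 
   M   P  N 
   N   N  N 
   O   O  Q 
   P   Q  N 
   Q   Q  R 
 * R   R  N 
(> = start, * = accepting)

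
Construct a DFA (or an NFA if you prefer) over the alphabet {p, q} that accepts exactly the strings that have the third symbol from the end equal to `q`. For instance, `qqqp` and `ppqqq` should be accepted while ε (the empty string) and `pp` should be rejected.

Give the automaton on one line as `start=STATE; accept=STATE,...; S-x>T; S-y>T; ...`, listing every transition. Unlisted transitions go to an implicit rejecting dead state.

start=A; accept=L,M,N,O; A-p>B; A-q>C; B-p>D; B-q>E; C-p>F; C-q>G; D-p>H; D-q>I; E-p>J; E-q>K; F-p>L; F-q>M; G-p>N; G-q>O; H-p>H; H-q>I; I-p>J; I-q>K; J-p>L; J-q>M; K-p>N; K-q>O; L-p>H; L-q>I; M-p>J; M-q>K; N-p>L; N-q>M; O-p>N; O-q>O

Because acceptance depends on a position counted from the end, the machine has to buffer the most recent 3 symbols. Make each state the string of the last up-to-3 symbols read; on input `x` shift the window left and append `x`. Accept when the buffered window has length 3 and begins with `q`.
A 15-state machine:
       p  q 
>  A   B  C 
   B   D  E 
   C   F  G 
   D   H  I 
   E   J  K 
   F   L  M 
   G   N  O 
   H   H  I 
   I   J  K 
   J   L  M 
   K   N  O 
 * L   H  I 
 * M   J  K 
 * N   L  M 
 * O   N  O 
(> = start, * = accepting)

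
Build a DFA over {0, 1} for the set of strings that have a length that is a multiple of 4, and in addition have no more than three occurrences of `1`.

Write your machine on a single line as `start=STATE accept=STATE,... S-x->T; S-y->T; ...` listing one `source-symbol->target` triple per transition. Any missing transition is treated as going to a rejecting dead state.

Handle the two conditions separately and then intersect. The first has 4 states tracking the input length modulo 4; the second has 5 states tracking the count of `1`s, saturating at 4. A product state is a pair (one from each), accepting exactly when both do. After merging equivalent states the machine shrinks.
With 17 states:
          0    1  
>* S0     S1   S2 
   S1     S3   S4 
   S2     S4   S5 
   S3     S6   S7 
   S4     S7   S8 
   S5     S8   S9 
   S6     S0  S10 
   S7    S10  S11 
   S8    S11  S12 
   S9    S12  S13 
 * S10    S2  S14 
 * S11   S14  S15 
 * S12   S15  S13 
   S13   S13  S13 
   S14    S5  S16 
   S15   S16  S13 
   S16    S9  S13 
(> = start, * = accepting)

start=S0; accept=S0,S10,S11,S12; S0-0->S1; S0-1->S2; S1-0->S3; S1-1->S4; S2-0->S4; S2-1->S5; S3-0->S6; S3-1->S7; S4-0->S7; S4-1->S8; S5-0->S8; S5-1->S9; S6-0->S0; S6-1->S10; S7-0->S10; S7-1->S11; S8-0->S11; S8-1->S12; S9-0->S12; S9-1->S13; S10-0->S2; S10-1->S14; S11-0->S14; S11-1->S15; S12-0->S15; S12-1->S13; S13-0->S13; S13-1->S13; S14-0->S5; S14-1->S16; S15-0->S16; S15-1->S13; S16-0->S9; S16-1->S13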